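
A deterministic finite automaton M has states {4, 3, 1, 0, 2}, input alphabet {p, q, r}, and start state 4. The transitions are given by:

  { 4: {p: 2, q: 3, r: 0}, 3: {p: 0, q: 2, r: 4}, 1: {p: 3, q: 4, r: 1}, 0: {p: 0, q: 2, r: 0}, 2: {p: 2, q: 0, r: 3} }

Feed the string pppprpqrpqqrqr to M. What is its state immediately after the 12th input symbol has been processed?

Trace: 4 -p-> 2 -p-> 2 -p-> 2 -p-> 2 -r-> 3 -p-> 0 -q-> 2 -r-> 3 -p-> 0 -q-> 2 -q-> 0 -r-> 0
After 12 symbols: 0.

0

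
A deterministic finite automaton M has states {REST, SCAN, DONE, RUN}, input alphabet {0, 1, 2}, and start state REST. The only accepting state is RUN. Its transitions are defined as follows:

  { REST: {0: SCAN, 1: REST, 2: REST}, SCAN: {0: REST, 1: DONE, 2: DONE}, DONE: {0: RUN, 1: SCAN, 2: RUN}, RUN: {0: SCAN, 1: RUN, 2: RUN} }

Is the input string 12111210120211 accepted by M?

No

REST → REST → REST → REST → REST → REST → REST → REST → SCAN → DONE → RUN → SCAN → DONE → SCAN → DONE
End state DONE is not accepting.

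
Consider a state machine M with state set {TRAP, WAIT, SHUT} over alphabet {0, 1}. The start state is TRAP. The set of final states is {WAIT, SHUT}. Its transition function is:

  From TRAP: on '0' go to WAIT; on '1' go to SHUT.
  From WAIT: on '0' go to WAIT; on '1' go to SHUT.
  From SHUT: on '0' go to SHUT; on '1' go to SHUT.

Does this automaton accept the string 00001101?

Yes

start at TRAP
read '0': TRAP → WAIT
read '0': WAIT → WAIT
read '0': WAIT → WAIT
read '0': WAIT → WAIT
read '1': WAIT → SHUT
read '1': SHUT → SHUT
read '0': SHUT → SHUT
read '1': SHUT → SHUT
End state SHUT is accepting.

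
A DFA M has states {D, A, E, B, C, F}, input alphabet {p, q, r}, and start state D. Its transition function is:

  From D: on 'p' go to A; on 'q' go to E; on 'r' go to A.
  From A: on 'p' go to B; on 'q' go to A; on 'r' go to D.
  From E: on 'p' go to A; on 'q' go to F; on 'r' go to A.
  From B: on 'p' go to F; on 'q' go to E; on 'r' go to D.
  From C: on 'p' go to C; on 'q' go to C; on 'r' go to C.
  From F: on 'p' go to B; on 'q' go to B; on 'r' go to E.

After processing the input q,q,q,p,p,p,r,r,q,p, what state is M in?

D → E → F → B → F → B → F → E → A → A → B

B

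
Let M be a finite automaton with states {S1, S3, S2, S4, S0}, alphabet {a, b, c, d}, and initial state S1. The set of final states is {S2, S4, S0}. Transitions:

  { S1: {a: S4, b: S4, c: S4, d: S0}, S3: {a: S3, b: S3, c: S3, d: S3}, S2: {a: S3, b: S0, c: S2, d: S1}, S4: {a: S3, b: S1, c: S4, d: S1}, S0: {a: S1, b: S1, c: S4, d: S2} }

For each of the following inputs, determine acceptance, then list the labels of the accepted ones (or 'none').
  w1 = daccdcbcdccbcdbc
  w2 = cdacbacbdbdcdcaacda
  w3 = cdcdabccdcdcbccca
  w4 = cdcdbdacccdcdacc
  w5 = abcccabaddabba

w1, w4

w1: Trace: S1 -d-> S0 -a-> S1 -c-> S4 -c-> S4 -d-> S1 -c-> S4 -b-> S1 -c-> S4 -d-> S1 -c-> S4 -c-> S4 -b-> S1 -c-> S4 -d-> S1 -b-> S4 -c-> S4  → end S4, accepted
w2: Trace: S1 -c-> S4 -d-> S1 -a-> S4 -c-> S4 -b-> S1 -a-> S4 -c-> S4 -b-> S1 -d-> S0 -b-> S1 -d-> S0 -c-> S4 -d-> S1 -c-> S4 -a-> S3 -a-> S3 -c-> S3 -d-> S3 -a-> S3  → end S3, rejected
w3: Trace: S1 -c-> S4 -d-> S1 -c-> S4 -d-> S1 -a-> S4 -b-> S1 -c-> S4 -c-> S4 -d-> S1 -c-> S4 -d-> S1 -c-> S4 -b-> S1 -c-> S4 -c-> S4 -c-> S4 -a-> S3  → end S3, rejected
w4: Trace: S1 -c-> S4 -d-> S1 -c-> S4 -d-> S1 -b-> S4 -d-> S1 -a-> S4 -c-> S4 -c-> S4 -c-> S4 -d-> S1 -c-> S4 -d-> S1 -a-> S4 -c-> S4 -c-> S4  → end S4, accepted
w5: Trace: S1 -a-> S4 -b-> S1 -c-> S4 -c-> S4 -c-> S4 -a-> S3 -b-> S3 -a-> S3 -d-> S3 -d-> S3 -a-> S3 -b-> S3 -b-> S3 -a-> S3  → end S3, rejected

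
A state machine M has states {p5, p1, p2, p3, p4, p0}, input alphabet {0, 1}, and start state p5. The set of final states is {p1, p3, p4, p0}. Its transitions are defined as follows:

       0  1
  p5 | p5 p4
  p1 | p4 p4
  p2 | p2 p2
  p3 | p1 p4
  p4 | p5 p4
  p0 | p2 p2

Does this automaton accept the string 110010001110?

No

p5 → p4 → p4 → p5 → p5 → p4 → p5 → p5 → p5 → p4 → p4 → p4 → p5
End state p5 is not accepting.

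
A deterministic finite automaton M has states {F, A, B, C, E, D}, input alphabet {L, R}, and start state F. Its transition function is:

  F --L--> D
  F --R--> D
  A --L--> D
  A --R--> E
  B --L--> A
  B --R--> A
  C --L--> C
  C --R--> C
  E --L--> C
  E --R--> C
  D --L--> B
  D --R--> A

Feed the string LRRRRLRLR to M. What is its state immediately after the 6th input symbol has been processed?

Trace: F -L-> D -R-> A -R-> E -R-> C -R-> C -L-> C
After 6 symbols: C.

C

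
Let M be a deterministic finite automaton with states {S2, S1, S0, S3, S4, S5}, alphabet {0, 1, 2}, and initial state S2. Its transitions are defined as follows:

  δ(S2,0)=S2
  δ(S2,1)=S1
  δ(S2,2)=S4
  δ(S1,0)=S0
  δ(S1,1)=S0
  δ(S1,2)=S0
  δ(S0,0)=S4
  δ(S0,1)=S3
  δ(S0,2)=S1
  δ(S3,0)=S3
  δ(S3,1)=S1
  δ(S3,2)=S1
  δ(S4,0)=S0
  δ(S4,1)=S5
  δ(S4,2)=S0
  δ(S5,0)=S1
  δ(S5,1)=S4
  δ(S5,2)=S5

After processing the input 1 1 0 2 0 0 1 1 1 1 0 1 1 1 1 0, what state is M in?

Trace: S2 -1-> S1 -1-> S0 -0-> S4 -2-> S0 -0-> S4 -0-> S0 -1-> S3 -1-> S1 -1-> S0 -1-> S3 -0-> S3 -1-> S1 -1-> S0 -1-> S3 -1-> S1 -0-> S0

S0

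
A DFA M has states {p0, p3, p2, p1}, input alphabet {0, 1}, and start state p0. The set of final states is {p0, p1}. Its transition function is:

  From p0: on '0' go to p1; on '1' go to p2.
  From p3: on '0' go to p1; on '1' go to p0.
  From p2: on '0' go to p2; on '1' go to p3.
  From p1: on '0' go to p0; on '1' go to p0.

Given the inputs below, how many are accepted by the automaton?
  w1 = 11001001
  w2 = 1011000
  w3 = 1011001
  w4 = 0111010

w1:
  start at p0
  read '1': p0 → p2
  read '1': p2 → p3
  read '0': p3 → p1
  read '0': p1 → p0
  read '1': p0 → p2
  read '0': p2 → p2
  read '0': p2 → p2
  read '1': p2 → p3
  end p3, rejected
w2:
  start at p0
  read '1': p0 → p2
  read '0': p2 → p2
  read '1': p2 → p3
  read '1': p3 → p0
  read '0': p0 → p1
  read '0': p1 → p0
  read '0': p0 → p1
  end p1, accepted
w3:
  start at p0
  read '1': p0 → p2
  read '0': p2 → p2
  read '1': p2 → p3
  read '1': p3 → p0
  read '0': p0 → p1
  read '0': p1 → p0
  read '1': p0 → p2
  end p2, rejected
w4:
  start at p0
  read '0': p0 → p1
  read '1': p1 → p0
  read '1': p0 → p2
  read '1': p2 → p3
  read '0': p3 → p1
  read '1': p1 → p0
  read '0': p0 → p1
  end p1, accepted

2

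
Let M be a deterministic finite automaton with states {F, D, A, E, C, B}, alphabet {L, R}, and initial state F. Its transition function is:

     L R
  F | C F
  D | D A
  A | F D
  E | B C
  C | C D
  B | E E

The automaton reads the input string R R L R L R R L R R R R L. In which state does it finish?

F → F → F → C → D → D → A → D → D → A → D → A → D → D

D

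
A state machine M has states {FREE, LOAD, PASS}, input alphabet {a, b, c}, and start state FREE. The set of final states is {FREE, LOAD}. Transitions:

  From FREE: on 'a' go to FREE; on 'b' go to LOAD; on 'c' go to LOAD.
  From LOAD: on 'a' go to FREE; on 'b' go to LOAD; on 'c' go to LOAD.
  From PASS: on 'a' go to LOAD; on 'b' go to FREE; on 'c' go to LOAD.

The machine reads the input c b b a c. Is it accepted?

Trace: FREE -c-> LOAD -b-> LOAD -b-> LOAD -a-> FREE -c-> LOAD
End state LOAD is accepting.

Yes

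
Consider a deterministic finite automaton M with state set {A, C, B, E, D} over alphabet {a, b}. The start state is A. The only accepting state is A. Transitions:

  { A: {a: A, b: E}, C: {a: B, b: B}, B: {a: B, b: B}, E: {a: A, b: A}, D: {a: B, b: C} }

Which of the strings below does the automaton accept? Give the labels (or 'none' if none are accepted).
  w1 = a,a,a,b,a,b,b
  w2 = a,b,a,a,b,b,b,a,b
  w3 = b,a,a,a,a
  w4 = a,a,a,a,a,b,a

w1:
  start at A
  read 'a': A → A
  read 'a': A → A
  read 'a': A → A
  read 'b': A → E
  read 'a': E → A
  read 'b': A → E
  read 'b': E → A
  end A, accepted
w2:
  start at A
  read 'a': A → A
  read 'b': A → E
  read 'a': E → A
  read 'a': A → A
  read 'b': A → E
  read 'b': E → A
  read 'b': A → E
  read 'a': E → A
  read 'b': A → E
  end E, rejected
w3:
  start at A
  read 'b': A → E
  read 'a': E → A
  read 'a': A → A
  read 'a': A → A
  read 'a': A → A
  end A, accepted
w4:
  start at A
  read 'a': A → A
  read 'a': A → A
  read 'a': A → A
  read 'a': A → A
  read 'a': A → A
  read 'b': A → E
  read 'a': E → A
  end A, accepted

w1, w3, w4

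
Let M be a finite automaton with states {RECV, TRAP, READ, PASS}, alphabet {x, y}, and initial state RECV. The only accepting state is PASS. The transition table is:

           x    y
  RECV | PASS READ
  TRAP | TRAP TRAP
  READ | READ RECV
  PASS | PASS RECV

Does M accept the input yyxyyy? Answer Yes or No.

Trace: RECV -y-> READ -y-> RECV -x-> PASS -y-> RECV -y-> READ -y-> RECV
End state RECV is not accepting.

No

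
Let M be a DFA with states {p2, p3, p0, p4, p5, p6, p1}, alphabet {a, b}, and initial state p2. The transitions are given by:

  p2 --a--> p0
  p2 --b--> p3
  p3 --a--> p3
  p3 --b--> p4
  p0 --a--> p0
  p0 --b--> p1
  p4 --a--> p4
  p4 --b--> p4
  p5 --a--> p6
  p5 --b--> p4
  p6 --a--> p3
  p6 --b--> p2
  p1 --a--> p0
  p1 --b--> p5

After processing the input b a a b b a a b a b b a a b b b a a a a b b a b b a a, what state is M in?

start at p2
read 'b': p2 → p3
read 'a': p3 → p3
read 'a': p3 → p3
read 'b': p3 → p4
read 'b': p4 → p4
read 'a': p4 → p4
read 'a': p4 → p4
read 'b': p4 → p4
read 'a': p4 → p4
read 'b': p4 → p4
read 'b': p4 → p4
read 'a': p4 → p4
read 'a': p4 → p4
read 'b': p4 → p4
read 'b': p4 → p4
read 'b': p4 → p4
read 'a': p4 → p4
read 'a': p4 → p4
read 'a': p4 → p4
read 'a': p4 → p4
read 'b': p4 → p4
read 'b': p4 → p4
read 'a': p4 → p4
read 'b': p4 → p4
read 'b': p4 → p4
read 'a': p4 → p4
read 'a': p4 → p4

p4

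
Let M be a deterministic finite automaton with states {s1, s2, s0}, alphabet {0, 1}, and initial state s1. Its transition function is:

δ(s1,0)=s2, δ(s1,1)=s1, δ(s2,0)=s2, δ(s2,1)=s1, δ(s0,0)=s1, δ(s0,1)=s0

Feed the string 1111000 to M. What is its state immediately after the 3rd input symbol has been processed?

s1

start at s1
read '1': s1 → s1
read '1': s1 → s1
read '1': s1 → s1
After 3 symbols: s1.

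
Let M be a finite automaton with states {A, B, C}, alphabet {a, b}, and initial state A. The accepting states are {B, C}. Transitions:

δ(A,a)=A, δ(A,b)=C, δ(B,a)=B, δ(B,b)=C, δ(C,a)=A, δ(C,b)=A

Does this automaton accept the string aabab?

start at A
read 'a': A → A
read 'a': A → A
read 'b': A → C
read 'a': C → A
read 'b': A → C
End state C is accepting.

Yes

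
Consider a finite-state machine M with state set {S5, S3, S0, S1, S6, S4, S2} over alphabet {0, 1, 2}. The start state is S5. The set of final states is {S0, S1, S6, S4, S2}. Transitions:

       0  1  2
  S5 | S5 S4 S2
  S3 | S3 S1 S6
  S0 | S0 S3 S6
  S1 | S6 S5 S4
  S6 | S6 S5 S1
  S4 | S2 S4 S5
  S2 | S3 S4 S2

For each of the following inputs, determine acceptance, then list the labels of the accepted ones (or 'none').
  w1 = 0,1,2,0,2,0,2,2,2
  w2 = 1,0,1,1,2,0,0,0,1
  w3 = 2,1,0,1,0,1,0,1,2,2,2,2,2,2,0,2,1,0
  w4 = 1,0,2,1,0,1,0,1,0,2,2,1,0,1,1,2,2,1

w1:
  start at S5
  read '0': S5 → S5
  read '1': S5 → S4
  read '2': S4 → S5
  read '0': S5 → S5
  read '2': S5 → S2
  read '0': S2 → S3
  read '2': S3 → S6
  read '2': S6 → S1
  read '2': S1 → S4
  end S4, accepted
w2:
  start at S5
  read '1': S5 → S4
  read '0': S4 → S2
  read '1': S2 → S4
  read '1': S4 → S4
  read '2': S4 → S5
  read '0': S5 → S5
  read '0': S5 → S5
  read '0': S5 → S5
  read '1': S5 → S4
  end S4, accepted
w3:
  start at S5
  read '2': S5 → S2
  read '1': S2 → S4
  read '0': S4 → S2
  read '1': S2 → S4
  read '0': S4 → S2
  read '1': S2 → S4
  read '0': S4 → S2
  read '1': S2 → S4
  read '2': S4 → S5
  read '2': S5 → S2
  read '2': S2 → S2
  read '2': S2 → S2
  read '2': S2 → S2
  read '2': S2 → S2
  read '0': S2 → S3
  read '2': S3 → S6
  read '1': S6 → S5
  read '0': S5 → S5
  end S5, rejected
w4:
  start at S5
  read '1': S5 → S4
  read '0': S4 → S2
  read '2': S2 → S2
  read '1': S2 → S4
  read '0': S4 → S2
  read '1': S2 → S4
  read '0': S4 → S2
  read '1': S2 → S4
  read '0': S4 → S2
  read '2': S2 → S2
  read '2': S2 → S2
  read '1': S2 → S4
  read '0': S4 → S2
  read '1': S2 → S4
  read '1': S4 → S4
  read '2': S4 → S5
  read '2': S5 → S2
  read '1': S2 → S4
  end S4, accepted

w1, w2, w4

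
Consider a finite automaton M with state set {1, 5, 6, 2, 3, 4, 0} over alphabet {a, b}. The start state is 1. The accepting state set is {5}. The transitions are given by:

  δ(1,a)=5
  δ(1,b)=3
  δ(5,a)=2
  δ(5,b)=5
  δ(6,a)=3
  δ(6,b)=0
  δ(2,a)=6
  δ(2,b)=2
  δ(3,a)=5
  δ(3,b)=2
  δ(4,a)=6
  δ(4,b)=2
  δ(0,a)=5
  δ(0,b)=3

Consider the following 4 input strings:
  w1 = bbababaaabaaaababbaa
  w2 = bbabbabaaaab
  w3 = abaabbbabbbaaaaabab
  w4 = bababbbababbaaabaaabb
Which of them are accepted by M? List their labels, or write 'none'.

w1: Trace: 1 -b-> 3 -b-> 2 -a-> 6 -b-> 0 -a-> 5 -b-> 5 -a-> 2 -a-> 6 -a-> 3 -b-> 2 -a-> 6 -a-> 3 -a-> 5 -a-> 2 -b-> 2 -a-> 6 -b-> 0 -b-> 3 -a-> 5 -a-> 2  → end 2, rejected
w2: Trace: 1 -b-> 3 -b-> 2 -a-> 6 -b-> 0 -b-> 3 -a-> 5 -b-> 5 -a-> 2 -a-> 6 -a-> 3 -a-> 5 -b-> 5  → end 5, accepted
w3: Trace: 1 -a-> 5 -b-> 5 -a-> 2 -a-> 6 -b-> 0 -b-> 3 -b-> 2 -a-> 6 -b-> 0 -b-> 3 -b-> 2 -a-> 6 -a-> 3 -a-> 5 -a-> 2 -a-> 6 -b-> 0 -a-> 5 -b-> 5  → end 5, accepted
w4: Trace: 1 -b-> 3 -a-> 5 -b-> 5 -a-> 2 -b-> 2 -b-> 2 -b-> 2 -a-> 6 -b-> 0 -a-> 5 -b-> 5 -b-> 5 -a-> 2 -a-> 6 -a-> 3 -b-> 2 -a-> 6 -a-> 3 -a-> 5 -b-> 5 -b-> 5  → end 5, accepted

w2, w3, w4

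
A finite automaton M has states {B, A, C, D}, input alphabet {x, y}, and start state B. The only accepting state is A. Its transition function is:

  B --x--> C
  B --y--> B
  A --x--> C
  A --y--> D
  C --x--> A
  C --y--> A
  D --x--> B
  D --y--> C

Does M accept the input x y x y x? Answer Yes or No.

No

start at B
read 'x': B → C
read 'y': C → A
read 'x': A → C
read 'y': C → A
read 'x': A → C
End state C is not accepting.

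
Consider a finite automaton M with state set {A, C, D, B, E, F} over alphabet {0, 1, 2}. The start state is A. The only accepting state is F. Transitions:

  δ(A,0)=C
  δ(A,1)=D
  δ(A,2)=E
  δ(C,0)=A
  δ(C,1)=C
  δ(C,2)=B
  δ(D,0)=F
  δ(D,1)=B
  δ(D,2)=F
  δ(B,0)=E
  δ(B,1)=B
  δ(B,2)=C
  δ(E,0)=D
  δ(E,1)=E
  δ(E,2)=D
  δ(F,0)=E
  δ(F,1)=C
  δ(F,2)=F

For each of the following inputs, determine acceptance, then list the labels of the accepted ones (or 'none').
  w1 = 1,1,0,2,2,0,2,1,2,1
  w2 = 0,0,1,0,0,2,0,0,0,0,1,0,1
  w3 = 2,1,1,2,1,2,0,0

w1: Trace: A -1-> D -1-> B -0-> E -2-> D -2-> F -0-> E -2-> D -1-> B -2-> C -1-> C  → end C, rejected
w2: Trace: A -0-> C -0-> A -1-> D -0-> F -0-> E -2-> D -0-> F -0-> E -0-> D -0-> F -1-> C -0-> A -1-> D  → end D, rejected
w3: Trace: A -2-> E -1-> E -1-> E -2-> D -1-> B -2-> C -0-> A -0-> C  → end C, rejected

none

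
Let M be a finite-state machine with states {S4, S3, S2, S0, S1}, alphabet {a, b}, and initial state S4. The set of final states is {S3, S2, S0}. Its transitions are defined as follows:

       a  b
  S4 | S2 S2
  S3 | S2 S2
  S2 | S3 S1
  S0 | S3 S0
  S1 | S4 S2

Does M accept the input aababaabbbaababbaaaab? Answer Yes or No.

No

S4 → S2 → S3 → S2 → S3 → S2 → S3 → S2 → S1 → S2 → S1 → S4 → S2 → S1 → S4 → S2 → S1 → S4 → S2 → S3 → S2 → S1
End state S1 is not accepting.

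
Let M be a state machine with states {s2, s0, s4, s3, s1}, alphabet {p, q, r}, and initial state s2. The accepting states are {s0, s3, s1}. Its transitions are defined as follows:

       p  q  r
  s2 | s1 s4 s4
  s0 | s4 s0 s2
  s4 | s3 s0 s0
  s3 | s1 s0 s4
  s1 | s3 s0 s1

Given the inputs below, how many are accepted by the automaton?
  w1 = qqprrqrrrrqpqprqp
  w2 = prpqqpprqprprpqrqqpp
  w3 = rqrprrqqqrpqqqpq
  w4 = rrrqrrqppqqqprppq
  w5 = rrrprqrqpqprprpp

w1: s2 → s4 → s0 → s4 → s0 → s2 → s4 → s0 → s2 → s4 → s0 → s0 → s4 → s0 → s4 → s0 → s0 → s4  → end s4, rejected
w2: s2 → s1 → s1 → s3 → s0 → s0 → s4 → s3 → s4 → s0 → s4 → s0 → s4 → s0 → s4 → s0 → s2 → s4 → s0 → s4 → s3  → end s3, accepted
w3: s2 → s4 → s0 → s2 → s1 → s1 → s1 → s0 → s0 → s0 → s2 → s1 → s0 → s0 → s0 → s4 → s0  → end s0, accepted
w4: s2 → s4 → s0 → s2 → s4 → s0 → s2 → s4 → s3 → s1 → s0 → s0 → s0 → s4 → s0 → s4 → s3 → s0  → end s0, accepted
w5: s2 → s4 → s0 → s2 → s1 → s1 → s0 → s2 → s4 → s3 → s0 → s4 → s0 → s4 → s0 → s4 → s3  → end s3, accepted

4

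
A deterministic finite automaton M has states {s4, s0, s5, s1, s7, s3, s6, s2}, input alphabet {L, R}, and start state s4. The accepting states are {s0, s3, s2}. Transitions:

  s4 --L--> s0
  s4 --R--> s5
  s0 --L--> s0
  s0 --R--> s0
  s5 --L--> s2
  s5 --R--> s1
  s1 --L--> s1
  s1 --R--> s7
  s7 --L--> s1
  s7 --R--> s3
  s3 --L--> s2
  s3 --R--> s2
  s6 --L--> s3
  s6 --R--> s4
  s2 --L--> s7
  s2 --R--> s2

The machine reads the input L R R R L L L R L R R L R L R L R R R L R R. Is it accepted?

start at s4
read 'L': s4 → s0
read 'R': s0 → s0
read 'R': s0 → s0
read 'R': s0 → s0
read 'L': s0 → s0
read 'L': s0 → s0
read 'L': s0 → s0
read 'R': s0 → s0
read 'L': s0 → s0
read 'R': s0 → s0
read 'R': s0 → s0
read 'L': s0 → s0
read 'R': s0 → s0
read 'L': s0 → s0
read 'R': s0 → s0
read 'L': s0 → s0
read 'R': s0 → s0
read 'R': s0 → s0
read 'R': s0 → s0
read 'L': s0 → s0
read 'R': s0 → s0
read 'R': s0 → s0
End state s0 is accepting.

Yes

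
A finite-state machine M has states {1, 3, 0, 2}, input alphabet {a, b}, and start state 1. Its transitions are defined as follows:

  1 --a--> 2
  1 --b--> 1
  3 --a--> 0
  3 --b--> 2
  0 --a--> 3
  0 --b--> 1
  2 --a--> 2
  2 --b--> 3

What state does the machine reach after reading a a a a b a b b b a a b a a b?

start at 1
read 'a': 1 → 2
read 'a': 2 → 2
read 'a': 2 → 2
read 'a': 2 → 2
read 'b': 2 → 3
read 'a': 3 → 0
read 'b': 0 → 1
read 'b': 1 → 1
read 'b': 1 → 1
read 'a': 1 → 2
read 'a': 2 → 2
read 'b': 2 → 3
read 'a': 3 → 0
read 'a': 0 → 3
read 'b': 3 → 2

2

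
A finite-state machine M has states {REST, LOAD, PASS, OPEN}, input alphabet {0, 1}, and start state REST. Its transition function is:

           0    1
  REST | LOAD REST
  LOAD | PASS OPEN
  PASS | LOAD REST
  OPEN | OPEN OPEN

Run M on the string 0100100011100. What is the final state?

REST → LOAD → OPEN → OPEN → OPEN → OPEN → OPEN → OPEN → OPEN → OPEN → OPEN → OPEN → OPEN → OPEN

OPEN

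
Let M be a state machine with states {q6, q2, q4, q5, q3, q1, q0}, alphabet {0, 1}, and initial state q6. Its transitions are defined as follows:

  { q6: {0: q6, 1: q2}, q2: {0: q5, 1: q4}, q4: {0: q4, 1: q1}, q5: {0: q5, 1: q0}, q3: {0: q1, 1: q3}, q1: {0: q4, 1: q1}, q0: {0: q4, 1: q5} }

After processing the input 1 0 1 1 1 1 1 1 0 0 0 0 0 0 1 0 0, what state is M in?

q4

Trace: q6 -1-> q2 -0-> q5 -1-> q0 -1-> q5 -1-> q0 -1-> q5 -1-> q0 -1-> q5 -0-> q5 -0-> q5 -0-> q5 -0-> q5 -0-> q5 -0-> q5 -1-> q0 -0-> q4 -0-> q4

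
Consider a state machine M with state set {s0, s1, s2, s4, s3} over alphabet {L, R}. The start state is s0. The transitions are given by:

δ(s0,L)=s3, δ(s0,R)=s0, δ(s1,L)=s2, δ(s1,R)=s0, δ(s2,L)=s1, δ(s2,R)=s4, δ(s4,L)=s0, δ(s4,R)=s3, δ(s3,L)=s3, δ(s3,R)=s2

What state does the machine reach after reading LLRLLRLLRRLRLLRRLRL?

s0 → s3 → s3 → s2 → s1 → s2 → s4 → s0 → s3 → s2 → s4 → s0 → s0 → s3 → s3 → s2 → s4 → s0 → s0 → s3

s3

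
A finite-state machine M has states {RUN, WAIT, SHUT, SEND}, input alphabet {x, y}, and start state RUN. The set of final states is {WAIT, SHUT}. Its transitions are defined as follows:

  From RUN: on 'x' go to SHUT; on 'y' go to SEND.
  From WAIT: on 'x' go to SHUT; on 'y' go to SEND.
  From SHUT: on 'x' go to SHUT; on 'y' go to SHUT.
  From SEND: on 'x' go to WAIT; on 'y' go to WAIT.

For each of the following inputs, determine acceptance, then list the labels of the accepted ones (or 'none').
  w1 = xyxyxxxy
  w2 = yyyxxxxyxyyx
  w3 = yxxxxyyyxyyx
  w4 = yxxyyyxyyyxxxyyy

w1:
  start at RUN
  read 'x': RUN → SHUT
  read 'y': SHUT → SHUT
  read 'x': SHUT → SHUT
  read 'y': SHUT → SHUT
  read 'x': SHUT → SHUT
  read 'x': SHUT → SHUT
  read 'x': SHUT → SHUT
  read 'y': SHUT → SHUT
  end SHUT, accepted
w2:
  start at RUN
  read 'y': RUN → SEND
  read 'y': SEND → WAIT
  read 'y': WAIT → SEND
  read 'x': SEND → WAIT
  read 'x': WAIT → SHUT
  read 'x': SHUT → SHUT
  read 'x': SHUT → SHUT
  read 'y': SHUT → SHUT
  read 'x': SHUT → SHUT
  read 'y': SHUT → SHUT
  read 'y': SHUT → SHUT
  read 'x': SHUT → SHUT
  end SHUT, accepted
w3:
  start at RUN
  read 'y': RUN → SEND
  read 'x': SEND → WAIT
  read 'x': WAIT → SHUT
  read 'x': SHUT → SHUT
  read 'x': SHUT → SHUT
  read 'y': SHUT → SHUT
  read 'y': SHUT → SHUT
  read 'y': SHUT → SHUT
  read 'x': SHUT → SHUT
  read 'y': SHUT → SHUT
  read 'y': SHUT → SHUT
  read 'x': SHUT → SHUT
  end SHUT, accepted
w4:
  start at RUN
  read 'y': RUN → SEND
  read 'x': SEND → WAIT
  read 'x': WAIT → SHUT
  read 'y': SHUT → SHUT
  read 'y': SHUT → SHUT
  read 'y': SHUT → SHUT
  read 'x': SHUT → SHUT
  read 'y': SHUT → SHUT
  read 'y': SHUT → SHUT
  read 'y': SHUT → SHUT
  read 'x': SHUT → SHUT
  read 'x': SHUT → SHUT
  read 'x': SHUT → SHUT
  read 'y': SHUT → SHUT
  read 'y': SHUT → SHUT
  read 'y': SHUT → SHUT
  end SHUT, accepted

w1, w2, w3, w4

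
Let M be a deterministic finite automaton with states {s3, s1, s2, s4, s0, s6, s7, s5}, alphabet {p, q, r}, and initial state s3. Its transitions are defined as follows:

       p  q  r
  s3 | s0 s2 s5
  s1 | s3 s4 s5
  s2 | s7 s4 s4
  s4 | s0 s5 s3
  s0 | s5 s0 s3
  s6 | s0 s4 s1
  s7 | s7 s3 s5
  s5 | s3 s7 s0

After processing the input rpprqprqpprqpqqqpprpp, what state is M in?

start at s3
read 'r': s3 → s5
read 'p': s5 → s3
read 'p': s3 → s0
read 'r': s0 → s3
read 'q': s3 → s2
read 'p': s2 → s7
read 'r': s7 → s5
read 'q': s5 → s7
read 'p': s7 → s7
read 'p': s7 → s7
read 'r': s7 → s5
read 'q': s5 → s7
read 'p': s7 → s7
read 'q': s7 → s3
read 'q': s3 → s2
read 'q': s2 → s4
read 'p': s4 → s0
read 'p': s0 → s5
read 'r': s5 → s0
read 'p': s0 → s5
read 'p': s5 → s3

s3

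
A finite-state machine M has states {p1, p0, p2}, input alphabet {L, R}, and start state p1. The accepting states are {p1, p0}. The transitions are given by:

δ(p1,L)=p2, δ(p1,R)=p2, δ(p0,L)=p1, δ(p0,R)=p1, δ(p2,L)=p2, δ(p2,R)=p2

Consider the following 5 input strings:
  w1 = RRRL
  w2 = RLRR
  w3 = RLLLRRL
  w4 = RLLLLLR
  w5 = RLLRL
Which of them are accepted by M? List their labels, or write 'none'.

w1:
  start at p1
  read 'R': p1 → p2
  read 'R': p2 → p2
  read 'R': p2 → p2
  read 'L': p2 → p2
  end p2, rejected
w2:
  start at p1
  read 'R': p1 → p2
  read 'L': p2 → p2
  read 'R': p2 → p2
  read 'R': p2 → p2
  end p2, rejected
w3:
  start at p1
  read 'R': p1 → p2
  read 'L': p2 → p2
  read 'L': p2 → p2
  read 'L': p2 → p2
  read 'R': p2 → p2
  read 'R': p2 → p2
  read 'L': p2 → p2
  end p2, rejected
w4:
  start at p1
  read 'R': p1 → p2
  read 'L': p2 → p2
  read 'L': p2 → p2
  read 'L': p2 → p2
  read 'L': p2 → p2
  read 'L': p2 → p2
  read 'R': p2 → p2
  end p2, rejected
w5:
  start at p1
  read 'R': p1 → p2
  read 'L': p2 → p2
  read 'L': p2 → p2
  read 'R': p2 → p2
  read 'L': p2 → p2
  end p2, rejected

none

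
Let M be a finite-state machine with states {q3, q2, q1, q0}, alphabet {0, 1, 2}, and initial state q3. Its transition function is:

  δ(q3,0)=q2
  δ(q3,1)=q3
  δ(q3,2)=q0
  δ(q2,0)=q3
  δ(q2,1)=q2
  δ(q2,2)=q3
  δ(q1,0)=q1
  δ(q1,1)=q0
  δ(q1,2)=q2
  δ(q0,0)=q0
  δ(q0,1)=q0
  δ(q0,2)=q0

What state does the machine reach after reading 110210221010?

q0

q3 → q3 → q3 → q2 → q3 → q3 → q2 → q3 → q0 → q0 → q0 → q0 → q0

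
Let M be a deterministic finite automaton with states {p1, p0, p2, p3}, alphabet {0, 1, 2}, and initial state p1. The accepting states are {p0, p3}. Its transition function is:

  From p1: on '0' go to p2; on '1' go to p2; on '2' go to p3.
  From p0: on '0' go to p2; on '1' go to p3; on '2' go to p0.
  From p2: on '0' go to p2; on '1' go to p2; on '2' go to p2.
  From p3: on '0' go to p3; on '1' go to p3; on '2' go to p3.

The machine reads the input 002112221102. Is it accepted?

Trace: p1 -0-> p2 -0-> p2 -2-> p2 -1-> p2 -1-> p2 -2-> p2 -2-> p2 -2-> p2 -1-> p2 -1-> p2 -0-> p2 -2-> p2
End state p2 is not accepting.

No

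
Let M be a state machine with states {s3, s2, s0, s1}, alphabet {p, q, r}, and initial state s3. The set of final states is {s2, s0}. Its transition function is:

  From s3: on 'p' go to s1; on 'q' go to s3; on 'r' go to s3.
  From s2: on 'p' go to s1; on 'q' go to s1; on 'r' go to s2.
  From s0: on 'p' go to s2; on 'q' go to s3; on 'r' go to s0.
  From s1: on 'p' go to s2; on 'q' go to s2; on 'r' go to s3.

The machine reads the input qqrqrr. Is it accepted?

No

start at s3
read 'q': s3 → s3
read 'q': s3 → s3
read 'r': s3 → s3
read 'q': s3 → s3
read 'r': s3 → s3
read 'r': s3 → s3
End state s3 is not accepting.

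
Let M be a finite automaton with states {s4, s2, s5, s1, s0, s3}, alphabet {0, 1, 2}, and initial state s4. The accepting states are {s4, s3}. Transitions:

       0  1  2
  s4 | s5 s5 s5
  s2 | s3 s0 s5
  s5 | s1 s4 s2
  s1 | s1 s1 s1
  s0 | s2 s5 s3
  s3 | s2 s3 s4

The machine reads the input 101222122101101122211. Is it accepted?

s4 → s5 → s1 → s1 → s1 → s1 → s1 → s1 → s1 → s1 → s1 → s1 → s1 → s1 → s1 → s1 → s1 → s1 → s1 → s1 → s1 → s1
End state s1 is not accepting.

No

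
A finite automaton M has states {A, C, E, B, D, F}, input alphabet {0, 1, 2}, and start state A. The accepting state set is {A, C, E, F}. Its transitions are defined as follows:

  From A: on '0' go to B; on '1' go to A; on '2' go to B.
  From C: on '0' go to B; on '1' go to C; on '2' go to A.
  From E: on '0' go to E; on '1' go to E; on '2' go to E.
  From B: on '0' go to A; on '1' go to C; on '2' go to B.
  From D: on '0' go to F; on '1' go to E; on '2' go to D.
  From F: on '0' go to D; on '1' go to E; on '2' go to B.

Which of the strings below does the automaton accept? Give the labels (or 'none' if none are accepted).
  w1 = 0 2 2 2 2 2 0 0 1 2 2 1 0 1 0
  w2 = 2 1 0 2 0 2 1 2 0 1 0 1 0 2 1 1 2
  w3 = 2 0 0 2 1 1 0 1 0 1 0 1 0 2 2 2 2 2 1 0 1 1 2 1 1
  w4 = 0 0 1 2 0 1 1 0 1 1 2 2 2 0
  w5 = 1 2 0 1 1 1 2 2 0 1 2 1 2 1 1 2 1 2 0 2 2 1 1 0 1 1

w2, w3, w4, w5

w1: A → B → B → B → B → B → B → A → B → C → A → B → C → B → C → B  → end B, rejected
w2: A → B → C → B → B → A → B → C → A → B → C → B → C → B → B → C → C → A  → end A, accepted
w3: A → B → A → B → B → C → C → B → C → B → C → B → C → B → B → B → B → B → B → C → B → C → C → A → A → A  → end A, accepted
w4: A → B → A → A → B → A → A → A → B → C → C → A → B → B → A  → end A, accepted
w5: A → A → B → A → A → A → A → B → B → A → A → B → C → A → A → A → B → C → A → B → B → B → C → C → B → C → C  → end C, accepted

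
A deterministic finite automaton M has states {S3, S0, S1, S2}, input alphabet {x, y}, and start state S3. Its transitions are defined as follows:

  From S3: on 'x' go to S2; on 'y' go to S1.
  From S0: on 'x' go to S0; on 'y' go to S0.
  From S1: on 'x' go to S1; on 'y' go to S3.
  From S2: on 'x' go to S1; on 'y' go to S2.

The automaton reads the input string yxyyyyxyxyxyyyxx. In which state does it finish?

S1

Trace: S3 -y-> S1 -x-> S1 -y-> S3 -y-> S1 -y-> S3 -y-> S1 -x-> S1 -y-> S3 -x-> S2 -y-> S2 -x-> S1 -y-> S3 -y-> S1 -y-> S3 -x-> S2 -x-> S1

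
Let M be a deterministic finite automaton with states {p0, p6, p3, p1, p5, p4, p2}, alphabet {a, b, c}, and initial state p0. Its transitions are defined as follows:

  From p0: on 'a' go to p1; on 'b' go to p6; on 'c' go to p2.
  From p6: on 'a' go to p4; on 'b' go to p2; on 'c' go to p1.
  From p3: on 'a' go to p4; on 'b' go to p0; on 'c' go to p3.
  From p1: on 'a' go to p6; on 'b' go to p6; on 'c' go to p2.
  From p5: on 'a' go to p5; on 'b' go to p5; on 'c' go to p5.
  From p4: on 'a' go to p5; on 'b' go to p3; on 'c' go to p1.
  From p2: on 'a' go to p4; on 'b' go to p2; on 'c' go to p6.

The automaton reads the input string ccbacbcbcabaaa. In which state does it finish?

p5

start at p0
read 'c': p0 → p2
read 'c': p2 → p6
read 'b': p6 → p2
read 'a': p2 → p4
read 'c': p4 → p1
read 'b': p1 → p6
read 'c': p6 → p1
read 'b': p1 → p6
read 'c': p6 → p1
read 'a': p1 → p6
read 'b': p6 → p2
read 'a': p2 → p4
read 'a': p4 → p5
read 'a': p5 → p5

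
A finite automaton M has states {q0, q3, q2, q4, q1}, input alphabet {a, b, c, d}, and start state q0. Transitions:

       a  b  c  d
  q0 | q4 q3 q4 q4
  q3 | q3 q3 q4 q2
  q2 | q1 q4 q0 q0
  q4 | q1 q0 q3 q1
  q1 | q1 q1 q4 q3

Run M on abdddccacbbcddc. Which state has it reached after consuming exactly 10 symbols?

Trace: q0 -a-> q4 -b-> q0 -d-> q4 -d-> q1 -d-> q3 -c-> q4 -c-> q3 -a-> q3 -c-> q4 -b-> q0
After 10 symbols: q0.

q0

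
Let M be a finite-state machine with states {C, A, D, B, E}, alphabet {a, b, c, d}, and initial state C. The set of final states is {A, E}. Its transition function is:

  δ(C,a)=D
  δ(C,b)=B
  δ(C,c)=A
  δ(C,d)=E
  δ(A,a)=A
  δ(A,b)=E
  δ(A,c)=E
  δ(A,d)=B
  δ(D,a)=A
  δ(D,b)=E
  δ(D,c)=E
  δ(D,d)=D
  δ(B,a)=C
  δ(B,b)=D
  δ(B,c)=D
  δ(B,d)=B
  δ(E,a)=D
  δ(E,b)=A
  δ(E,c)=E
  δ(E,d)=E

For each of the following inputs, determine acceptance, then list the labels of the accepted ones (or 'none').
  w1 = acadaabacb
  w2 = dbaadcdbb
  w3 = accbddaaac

w1:
  start at C
  read 'a': C → D
  read 'c': D → E
  read 'a': E → D
  read 'd': D → D
  read 'a': D → A
  read 'a': A → A
  read 'b': A → E
  read 'a': E → D
  read 'c': D → E
  read 'b': E → A
  end A, accepted
w2:
  start at C
  read 'd': C → E
  read 'b': E → A
  read 'a': A → A
  read 'a': A → A
  read 'd': A → B
  read 'c': B → D
  read 'd': D → D
  read 'b': D → E
  read 'b': E → A
  end A, accepted
w3:
  start at C
  read 'a': C → D
  read 'c': D → E
  read 'c': E → E
  read 'b': E → A
  read 'd': A → B
  read 'd': B → B
  read 'a': B → C
  read 'a': C → D
  read 'a': D → A
  read 'c': A → E
  end E, accepted

w1, w2, w3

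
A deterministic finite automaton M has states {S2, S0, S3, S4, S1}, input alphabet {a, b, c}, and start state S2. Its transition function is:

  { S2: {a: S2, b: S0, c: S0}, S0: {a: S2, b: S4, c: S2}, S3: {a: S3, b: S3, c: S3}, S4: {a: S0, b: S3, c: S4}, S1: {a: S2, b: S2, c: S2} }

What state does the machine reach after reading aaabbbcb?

Trace: S2 -a-> S2 -a-> S2 -a-> S2 -b-> S0 -b-> S4 -b-> S3 -c-> S3 -b-> S3

S3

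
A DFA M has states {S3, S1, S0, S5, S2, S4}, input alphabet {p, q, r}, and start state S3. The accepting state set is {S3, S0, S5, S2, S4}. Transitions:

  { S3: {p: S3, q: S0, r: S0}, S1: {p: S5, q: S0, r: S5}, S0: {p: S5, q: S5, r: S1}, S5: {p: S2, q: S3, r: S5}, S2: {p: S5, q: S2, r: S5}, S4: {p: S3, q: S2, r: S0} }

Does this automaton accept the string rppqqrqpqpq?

Yes

Trace: S3 -r-> S0 -p-> S5 -p-> S2 -q-> S2 -q-> S2 -r-> S5 -q-> S3 -p-> S3 -q-> S0 -p-> S5 -q-> S3
End state S3 is accepting.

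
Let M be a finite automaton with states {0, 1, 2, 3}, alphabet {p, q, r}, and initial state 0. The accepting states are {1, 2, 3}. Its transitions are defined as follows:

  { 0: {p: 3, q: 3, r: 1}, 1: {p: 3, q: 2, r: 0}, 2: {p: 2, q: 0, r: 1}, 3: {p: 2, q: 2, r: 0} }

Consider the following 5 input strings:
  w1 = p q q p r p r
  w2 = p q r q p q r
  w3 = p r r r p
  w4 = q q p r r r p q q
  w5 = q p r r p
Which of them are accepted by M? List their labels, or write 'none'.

w1:
  start at 0
  read 'p': 0 → 3
  read 'q': 3 → 2
  read 'q': 2 → 0
  read 'p': 0 → 3
  read 'r': 3 → 0
  read 'p': 0 → 3
  read 'r': 3 → 0
  end 0, rejected
w2:
  start at 0
  read 'p': 0 → 3
  read 'q': 3 → 2
  read 'r': 2 → 1
  read 'q': 1 → 2
  read 'p': 2 → 2
  read 'q': 2 → 0
  read 'r': 0 → 1
  end 1, accepted
w3:
  start at 0
  read 'p': 0 → 3
  read 'r': 3 → 0
  read 'r': 0 → 1
  read 'r': 1 → 0
  read 'p': 0 → 3
  end 3, accepted
w4:
  start at 0
  read 'q': 0 → 3
  read 'q': 3 → 2
  read 'p': 2 → 2
  read 'r': 2 → 1
  read 'r': 1 → 0
  read 'r': 0 → 1
  read 'p': 1 → 3
  read 'q': 3 → 2
  read 'q': 2 → 0
  end 0, rejected
w5:
  start at 0
  read 'q': 0 → 3
  read 'p': 3 → 2
  read 'r': 2 → 1
  read 'r': 1 → 0
  read 'p': 0 → 3
  end 3, accepted

w2, w3, w5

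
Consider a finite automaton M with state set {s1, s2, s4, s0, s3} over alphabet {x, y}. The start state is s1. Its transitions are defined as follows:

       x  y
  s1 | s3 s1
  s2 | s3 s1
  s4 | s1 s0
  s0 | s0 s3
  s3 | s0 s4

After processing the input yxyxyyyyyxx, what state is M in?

s0

Trace: s1 -y-> s1 -x-> s3 -y-> s4 -x-> s1 -y-> s1 -y-> s1 -y-> s1 -y-> s1 -y-> s1 -x-> s3 -x-> s0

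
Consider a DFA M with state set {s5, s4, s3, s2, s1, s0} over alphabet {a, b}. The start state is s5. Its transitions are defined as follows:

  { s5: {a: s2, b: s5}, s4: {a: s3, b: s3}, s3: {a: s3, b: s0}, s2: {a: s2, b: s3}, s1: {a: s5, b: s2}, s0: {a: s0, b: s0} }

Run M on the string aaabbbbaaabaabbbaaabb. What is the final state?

s0

start at s5
read 'a': s5 → s2
read 'a': s2 → s2
read 'a': s2 → s2
read 'b': s2 → s3
read 'b': s3 → s0
read 'b': s0 → s0
read 'b': s0 → s0
read 'a': s0 → s0
read 'a': s0 → s0
read 'a': s0 → s0
read 'b': s0 → s0
read 'a': s0 → s0
read 'a': s0 → s0
read 'b': s0 → s0
read 'b': s0 → s0
read 'b': s0 → s0
read 'a': s0 → s0
read 'a': s0 → s0
read 'a': s0 → s0
read 'b': s0 → s0
read 'b': s0 → s0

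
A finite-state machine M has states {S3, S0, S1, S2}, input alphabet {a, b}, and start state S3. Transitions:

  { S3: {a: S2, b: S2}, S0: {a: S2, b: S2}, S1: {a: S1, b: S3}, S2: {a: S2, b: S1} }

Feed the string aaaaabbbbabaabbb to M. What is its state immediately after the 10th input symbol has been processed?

Trace: S3 -a-> S2 -a-> S2 -a-> S2 -a-> S2 -a-> S2 -b-> S1 -b-> S3 -b-> S2 -b-> S1 -a-> S1
After 10 symbols: S1.

S1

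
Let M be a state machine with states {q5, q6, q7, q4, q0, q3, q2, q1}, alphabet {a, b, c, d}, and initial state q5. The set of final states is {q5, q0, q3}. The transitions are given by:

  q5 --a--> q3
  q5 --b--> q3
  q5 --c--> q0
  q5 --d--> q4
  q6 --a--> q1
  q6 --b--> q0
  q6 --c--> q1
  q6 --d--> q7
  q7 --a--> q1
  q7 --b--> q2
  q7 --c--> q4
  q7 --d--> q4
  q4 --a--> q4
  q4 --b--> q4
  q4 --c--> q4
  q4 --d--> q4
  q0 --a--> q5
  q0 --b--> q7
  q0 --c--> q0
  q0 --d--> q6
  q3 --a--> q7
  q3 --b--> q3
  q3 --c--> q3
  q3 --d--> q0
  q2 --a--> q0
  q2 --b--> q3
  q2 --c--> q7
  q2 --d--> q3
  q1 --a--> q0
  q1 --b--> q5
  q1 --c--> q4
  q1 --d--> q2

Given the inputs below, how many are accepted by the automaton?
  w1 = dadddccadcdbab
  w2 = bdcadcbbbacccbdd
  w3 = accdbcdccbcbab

0

w1: Trace: q5 -d-> q4 -a-> q4 -d-> q4 -d-> q4 -d-> q4 -c-> q4 -c-> q4 -a-> q4 -d-> q4 -c-> q4 -d-> q4 -b-> q4 -a-> q4 -b-> q4  → end q4, rejected
w2: Trace: q5 -b-> q3 -d-> q0 -c-> q0 -a-> q5 -d-> q4 -c-> q4 -b-> q4 -b-> q4 -b-> q4 -a-> q4 -c-> q4 -c-> q4 -c-> q4 -b-> q4 -d-> q4 -d-> q4  → end q4, rejected
w3: Trace: q5 -a-> q3 -c-> q3 -c-> q3 -d-> q0 -b-> q7 -c-> q4 -d-> q4 -c-> q4 -c-> q4 -b-> q4 -c-> q4 -b-> q4 -a-> q4 -b-> q4  → end q4, rejected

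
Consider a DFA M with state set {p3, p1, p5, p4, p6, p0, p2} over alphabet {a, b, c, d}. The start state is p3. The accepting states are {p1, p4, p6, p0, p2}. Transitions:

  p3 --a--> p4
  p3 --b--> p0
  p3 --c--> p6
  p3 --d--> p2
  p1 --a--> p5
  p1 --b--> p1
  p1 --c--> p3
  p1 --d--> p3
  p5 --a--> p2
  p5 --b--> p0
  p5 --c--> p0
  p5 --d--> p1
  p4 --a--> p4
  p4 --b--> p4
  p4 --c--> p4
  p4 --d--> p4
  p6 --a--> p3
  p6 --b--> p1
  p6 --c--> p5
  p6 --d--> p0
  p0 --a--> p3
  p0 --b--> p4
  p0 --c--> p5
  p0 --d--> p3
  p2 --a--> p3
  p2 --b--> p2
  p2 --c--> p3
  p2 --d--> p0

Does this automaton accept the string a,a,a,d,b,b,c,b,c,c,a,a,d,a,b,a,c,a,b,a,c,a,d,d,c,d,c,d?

p3 → p4 → p4 → p4 → p4 → p4 → p4 → p4 → p4 → p4 → p4 → p4 → p4 → p4 → p4 → p4 → p4 → p4 → p4 → p4 → p4 → p4 → p4 → p4 → p4 → p4 → p4 → p4 → p4
End state p4 is accepting.

Yes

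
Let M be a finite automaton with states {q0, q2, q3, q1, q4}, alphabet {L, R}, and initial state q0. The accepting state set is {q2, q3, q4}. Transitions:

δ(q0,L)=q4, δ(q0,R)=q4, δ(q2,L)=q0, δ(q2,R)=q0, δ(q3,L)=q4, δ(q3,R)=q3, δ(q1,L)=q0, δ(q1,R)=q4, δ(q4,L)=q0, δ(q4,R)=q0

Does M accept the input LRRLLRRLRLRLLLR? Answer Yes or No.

Yes

q0 → q4 → q0 → q4 → q0 → q4 → q0 → q4 → q0 → q4 → q0 → q4 → q0 → q4 → q0 → q4
End state q4 is accepting.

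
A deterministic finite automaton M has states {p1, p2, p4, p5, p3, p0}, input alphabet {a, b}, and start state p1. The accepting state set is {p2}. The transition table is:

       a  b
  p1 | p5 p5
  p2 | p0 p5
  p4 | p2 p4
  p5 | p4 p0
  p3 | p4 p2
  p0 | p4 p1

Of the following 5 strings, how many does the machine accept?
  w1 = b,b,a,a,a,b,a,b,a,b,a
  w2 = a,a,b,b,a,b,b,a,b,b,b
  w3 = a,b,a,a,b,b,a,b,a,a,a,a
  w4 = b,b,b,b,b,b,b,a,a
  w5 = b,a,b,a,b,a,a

w1:
  start at p1
  read 'b': p1 → p5
  read 'b': p5 → p0
  read 'a': p0 → p4
  read 'a': p4 → p2
  read 'a': p2 → p0
  read 'b': p0 → p1
  read 'a': p1 → p5
  read 'b': p5 → p0
  read 'a': p0 → p4
  read 'b': p4 → p4
  read 'a': p4 → p2
  end p2, accepted
w2:
  start at p1
  read 'a': p1 → p5
  read 'a': p5 → p4
  read 'b': p4 → p4
  read 'b': p4 → p4
  read 'a': p4 → p2
  read 'b': p2 → p5
  read 'b': p5 → p0
  read 'a': p0 → p4
  read 'b': p4 → p4
  read 'b': p4 → p4
  read 'b': p4 → p4
  end p4, rejected
w3:
  start at p1
  read 'a': p1 → p5
  read 'b': p5 → p0
  read 'a': p0 → p4
  read 'a': p4 → p2
  read 'b': p2 → p5
  read 'b': p5 → p0
  read 'a': p0 → p4
  read 'b': p4 → p4
  read 'a': p4 → p2
  read 'a': p2 → p0
  read 'a': p0 → p4
  read 'a': p4 → p2
  end p2, accepted
w4:
  start at p1
  read 'b': p1 → p5
  read 'b': p5 → p0
  read 'b': p0 → p1
  read 'b': p1 → p5
  read 'b': p5 → p0
  read 'b': p0 → p1
  read 'b': p1 → p5
  read 'a': p5 → p4
  read 'a': p4 → p2
  end p2, accepted
w5:
  start at p1
  read 'b': p1 → p5
  read 'a': p5 → p4
  read 'b': p4 → p4
  read 'a': p4 → p2
  read 'b': p2 → p5
  read 'a': p5 → p4
  read 'a': p4 → p2
  end p2, accepted

4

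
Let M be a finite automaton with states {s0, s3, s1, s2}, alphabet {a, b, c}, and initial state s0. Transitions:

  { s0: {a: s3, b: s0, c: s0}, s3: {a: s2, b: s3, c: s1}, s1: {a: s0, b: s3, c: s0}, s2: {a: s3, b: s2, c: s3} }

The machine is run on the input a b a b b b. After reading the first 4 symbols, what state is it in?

s2

s0 → s3 → s3 → s2 → s2
After 4 symbols: s2.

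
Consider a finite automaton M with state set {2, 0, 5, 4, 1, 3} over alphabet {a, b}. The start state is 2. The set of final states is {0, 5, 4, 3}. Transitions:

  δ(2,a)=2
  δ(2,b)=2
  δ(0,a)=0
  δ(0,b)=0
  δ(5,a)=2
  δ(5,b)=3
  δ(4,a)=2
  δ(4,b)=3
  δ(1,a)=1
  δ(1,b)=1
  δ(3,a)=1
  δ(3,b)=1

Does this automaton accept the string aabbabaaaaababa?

No

2 → 2 → 2 → 2 → 2 → 2 → 2 → 2 → 2 → 2 → 2 → 2 → 2 → 2 → 2 → 2
End state 2 is not accepting.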